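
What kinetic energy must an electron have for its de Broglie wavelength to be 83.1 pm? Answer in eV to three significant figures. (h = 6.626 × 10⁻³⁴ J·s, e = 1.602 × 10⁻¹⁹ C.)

KE = 218 eV

p = h/λ = 6.626 × 10⁻³⁴ / 8.310 × 10⁻¹¹ = 7.974 × 10⁻²⁴ kg·m/s.
KE = p²/(2m) = (7.974 × 10⁻²⁴)² / (2 × 9.109 × 10⁻³¹) = 3.490 × 10⁻¹⁷ J = 218 eV.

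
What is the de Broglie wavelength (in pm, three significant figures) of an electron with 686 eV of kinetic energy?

λ = 46.8 pm

KE = 686 eV = 1.099 × 10⁻¹⁶ J.
p = √(2mKE) = √(2 × 9.109 × 10⁻³¹ × 1.099 × 10⁻¹⁶) = 1.415 × 10⁻²³ kg·m/s.
λ = h/p = 6.626 × 10⁻³⁴ / 1.415 × 10⁻²³ = 4.68 × 10⁻¹¹ m = 46.8 pm.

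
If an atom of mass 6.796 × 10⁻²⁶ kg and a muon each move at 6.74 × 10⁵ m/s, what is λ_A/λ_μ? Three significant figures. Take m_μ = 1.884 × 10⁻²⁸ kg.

λ_A/λ_μ = 2.77 × 10⁻³

At fixed v, p = mv so λ = h/(mv) ∝ 1/m.
λ_A/λ_μ = m_μ/m_A = 1.884 × 10⁻²⁸/6.796 × 10⁻²⁶ = 2.77 × 10⁻³.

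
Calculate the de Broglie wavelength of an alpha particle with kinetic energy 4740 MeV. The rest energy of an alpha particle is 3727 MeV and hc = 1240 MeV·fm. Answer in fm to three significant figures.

Total energy E = KE + m₀c² = 4740 + 3727 = 8467 MeV.
(pc)² = E² − (m₀c²)² = (8467)² − (3727)² = 5.780 × 10⁷ MeV², so pc = 7603 MeV.
λ = hc/(pc) = 1240 MeV·fm / 7603 MeV = 0.163 fm.

λ = 0.163 fm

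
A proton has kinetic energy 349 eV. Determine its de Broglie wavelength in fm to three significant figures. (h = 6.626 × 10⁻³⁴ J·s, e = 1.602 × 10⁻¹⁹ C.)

λ = 1530 fm

KE = 349 eV = 5.591 × 10⁻¹⁷ J.
p = √(2mKE) = √(2 × 1.673 × 10⁻²⁷ × 5.591 × 10⁻¹⁷) = 4.325 × 10⁻²² kg·m/s.
λ = h/p = 6.626 × 10⁻³⁴ / 4.325 × 10⁻²² = 1.53 × 10⁻¹² m = 1530 fm.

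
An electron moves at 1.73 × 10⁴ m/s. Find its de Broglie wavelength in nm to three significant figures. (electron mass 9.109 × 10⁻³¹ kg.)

p = mv = 9.109 × 10⁻³¹ × 1.73 × 10⁴ = 1.576 × 10⁻²⁶ kg·m/s.
λ = h/p = 6.626 × 10⁻³⁴ / 1.576 × 10⁻²⁶ = 4.20 × 10⁻⁸ m = 42.0 nm.

λ = 42.0 nm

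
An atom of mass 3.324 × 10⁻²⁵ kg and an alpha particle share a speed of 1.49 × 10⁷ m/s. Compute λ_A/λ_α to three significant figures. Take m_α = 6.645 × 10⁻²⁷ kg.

λ_A/λ_α = 0.0200

At fixed v, p = mv so λ = h/(mv) ∝ 1/m.
λ_A/λ_α = m_α/m_A = 6.645 × 10⁻²⁷/3.324 × 10⁻²⁵ = 0.0200.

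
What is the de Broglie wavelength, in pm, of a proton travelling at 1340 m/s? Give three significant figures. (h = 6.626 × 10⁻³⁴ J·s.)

p = mv = 1.673 × 10⁻²⁷ × 1340 = 2.242 × 10⁻²⁴ kg·m/s.
λ = h/p = 6.626 × 10⁻³⁴ / 2.242 × 10⁻²⁴ = 2.96 × 10⁻¹⁰ m = 296 pm.

λ = 296 pm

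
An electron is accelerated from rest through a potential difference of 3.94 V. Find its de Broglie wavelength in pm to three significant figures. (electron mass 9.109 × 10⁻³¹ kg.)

λ = 618 pm

KE = eV = 1.602 × 10⁻¹⁹ × 3.940 = 6.312 × 10⁻¹⁹ J.
p = √(2mKE) = √(2 × 9.109 × 10⁻³¹ × 6.312 × 10⁻¹⁹) = 1.072 × 10⁻²⁴ kg·m/s.
λ = h/p = 6.626 × 10⁻³⁴ / 1.072 × 10⁻²⁴ = 6.18 × 10⁻¹⁰ m = 618 pm.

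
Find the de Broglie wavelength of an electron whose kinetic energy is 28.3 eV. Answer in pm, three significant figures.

KE = 28.3 eV = 4.534 × 10⁻¹⁸ J.
p = √(2mKE) = √(2 × 9.109 × 10⁻³¹ × 4.534 × 10⁻¹⁸) = 2.874 × 10⁻²⁴ kg·m/s.
λ = h/p = 6.626 × 10⁻³⁴ / 2.874 × 10⁻²⁴ = 2.31 × 10⁻¹⁰ m = 231 pm.

λ = 231 pm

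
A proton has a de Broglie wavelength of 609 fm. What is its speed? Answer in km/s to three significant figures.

p = h/λ = 6.626 × 10⁻³⁴ / 6.090 × 10⁻¹³ = 1.088 × 10⁻²¹ kg·m/s.
v = p/m = 1.088 × 10⁻²¹ / 1.673 × 10⁻²⁷ = 6.50 × 10⁵ m/s = 650 km/s.

v = 650 km/s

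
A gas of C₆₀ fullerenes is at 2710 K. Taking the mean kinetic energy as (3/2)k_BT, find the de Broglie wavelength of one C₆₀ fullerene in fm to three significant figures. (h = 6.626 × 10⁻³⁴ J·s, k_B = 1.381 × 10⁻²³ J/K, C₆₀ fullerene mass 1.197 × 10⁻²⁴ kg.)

λ = 1810 fm

KE = (3/2)k_BT = 1.5 × 1.381 × 10⁻²³ × 2710 = 5.614 × 10⁻²⁰ J.
p = √(2mKE) = √(2 × 1.197 × 10⁻²⁴ × 5.614 × 10⁻²⁰) = 3.666 × 10⁻²² kg·m/s.
λ = h/p = 1.81 × 10⁻¹² m = 1810 fm.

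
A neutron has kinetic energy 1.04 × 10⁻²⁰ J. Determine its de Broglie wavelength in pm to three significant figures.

p = √(2mKE) = √(2 × 1.675 × 10⁻²⁷ × 1.040 × 10⁻²⁰) = 5.903 × 10⁻²⁴ kg·m/s.
λ = h/p = 6.626 × 10⁻³⁴ / 5.903 × 10⁻²⁴ = 1.12 × 10⁻¹⁰ m = 112 pm.

λ = 112 pm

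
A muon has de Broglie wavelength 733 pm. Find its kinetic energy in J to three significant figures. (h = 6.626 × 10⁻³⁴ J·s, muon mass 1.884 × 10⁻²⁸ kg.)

KE = 2.17 × 10⁻²¹ J

p = h/λ = 6.626 × 10⁻³⁴ / 7.330 × 10⁻¹⁰ = 9.040 × 10⁻²⁵ kg·m/s.
KE = p²/(2m) = (9.040 × 10⁻²⁵)² / (2 × 1.884 × 10⁻²⁸) = 2.169 × 10⁻²¹ J = 2.17 × 10⁻²¹ J.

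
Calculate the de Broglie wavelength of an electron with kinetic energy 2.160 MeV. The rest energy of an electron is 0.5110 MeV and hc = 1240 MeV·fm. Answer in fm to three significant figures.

Total energy E = KE + m₀c² = 2.160 + 0.5110 = 2.6710 MeV.
(pc)² = E² − (m₀c²)² = (2.6710)² − (0.5110)² = 6.873 MeV², so pc = 2.622 MeV.
λ = hc/(pc) = 1240 MeV·fm / 2.622 MeV = 473 fm.

λ = 473 fm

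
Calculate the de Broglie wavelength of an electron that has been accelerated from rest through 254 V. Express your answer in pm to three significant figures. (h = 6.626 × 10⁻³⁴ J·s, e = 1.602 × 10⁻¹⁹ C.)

KE = eV = 1.602 × 10⁻¹⁹ × 254.0 = 4.069 × 10⁻¹⁷ J.
p = √(2mKE) = √(2 × 9.109 × 10⁻³¹ × 4.069 × 10⁻¹⁷) = 8.610 × 10⁻²⁴ kg·m/s.
λ = h/p = 6.626 × 10⁻³⁴ / 8.610 × 10⁻²⁴ = 7.70 × 10⁻¹¹ m = 77.0 pm.

λ = 77.0 pm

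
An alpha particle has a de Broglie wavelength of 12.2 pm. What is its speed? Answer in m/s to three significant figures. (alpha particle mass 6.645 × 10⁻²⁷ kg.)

p = h/λ = 6.626 × 10⁻³⁴ / 1.220 × 10⁻¹¹ = 5.431 × 10⁻²³ kg·m/s.
v = p/m = 5.431 × 10⁻²³ / 6.645 × 10⁻²⁷ = 8.17 × 10³ m/s = 8170 m/s.

v = 8170 m/s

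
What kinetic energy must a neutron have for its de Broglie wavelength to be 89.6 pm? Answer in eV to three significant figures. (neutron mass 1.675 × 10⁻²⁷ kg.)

KE = 0.102 eV

p = h/λ = 6.626 × 10⁻³⁴ / 8.960 × 10⁻¹¹ = 7.395 × 10⁻²⁴ kg·m/s.
KE = p²/(2m) = (7.395 × 10⁻²⁴)² / (2 × 1.675 × 10⁻²⁷) = 1.632 × 10⁻²⁰ J = 0.102 eV.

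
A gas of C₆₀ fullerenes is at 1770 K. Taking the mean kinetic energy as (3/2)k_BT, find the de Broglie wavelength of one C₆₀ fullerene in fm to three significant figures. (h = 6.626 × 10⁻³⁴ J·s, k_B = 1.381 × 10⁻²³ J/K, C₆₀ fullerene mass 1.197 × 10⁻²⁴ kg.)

KE = (3/2)k_BT = 1.5 × 1.381 × 10⁻²³ × 1770 = 3.667 × 10⁻²⁰ J.
p = √(2mKE) = √(2 × 1.197 × 10⁻²⁴ × 3.667 × 10⁻²⁰) = 2.963 × 10⁻²² kg·m/s.
λ = h/p = 2.24 × 10⁻¹² m = 2240 fm.

λ = 2240 fm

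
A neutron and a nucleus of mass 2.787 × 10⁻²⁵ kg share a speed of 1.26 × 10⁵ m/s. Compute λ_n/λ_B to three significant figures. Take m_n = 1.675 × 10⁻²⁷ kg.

λ_n/λ_B = 166

At fixed v, p = mv so λ = h/(mv) ∝ 1/m.
λ_n/λ_B = m_B/m_n = 2.787 × 10⁻²⁵/1.675 × 10⁻²⁷ = 166.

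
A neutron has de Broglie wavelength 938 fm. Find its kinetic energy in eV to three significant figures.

p = h/λ = 6.626 × 10⁻³⁴ / 9.380 × 10⁻¹³ = 7.064 × 10⁻²² kg·m/s.
KE = p²/(2m) = (7.064 × 10⁻²²)² / (2 × 1.675 × 10⁻²⁷) = 1.490 × 10⁻¹⁶ J = 930 eV.

KE = 930 eV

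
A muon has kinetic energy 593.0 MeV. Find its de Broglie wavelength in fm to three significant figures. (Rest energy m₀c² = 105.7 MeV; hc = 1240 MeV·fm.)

Total energy E = KE + m₀c² = 593.0 + 105.7 = 698.7 MeV.
(pc)² = E² − (m₀c²)² = (698.7)² − (105.7)² = 4.770 × 10⁵ MeV², so pc = 690.7 MeV.
λ = hc/(pc) = 1240 MeV·fm / 690.7 MeV = 1.80 fm.

λ = 1.80 fm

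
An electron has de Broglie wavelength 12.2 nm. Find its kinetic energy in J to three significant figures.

KE = 1.62 × 10⁻²¹ J

p = h/λ = 6.626 × 10⁻³⁴ / 1.220 × 10⁻⁸ = 5.431 × 10⁻²⁶ kg·m/s.
KE = p²/(2m) = (5.431 × 10⁻²⁶)² / (2 × 9.109 × 10⁻³¹) = 1.619 × 10⁻²¹ J = 1.62 × 10⁻²¹ J.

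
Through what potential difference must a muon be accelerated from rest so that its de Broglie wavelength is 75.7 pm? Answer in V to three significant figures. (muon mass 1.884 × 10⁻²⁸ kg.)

V = 1.27 V

p = h/λ = 6.626 × 10⁻³⁴ / 7.570 × 10⁻¹¹ = 8.753 × 10⁻²⁴ kg·m/s.
KE = p²/(2m) = 2.033 × 10⁻¹⁹ J.
V = KE/e = 2.033 × 10⁻¹⁹ / (1.602 × 10⁻¹⁹) = 1.27 V.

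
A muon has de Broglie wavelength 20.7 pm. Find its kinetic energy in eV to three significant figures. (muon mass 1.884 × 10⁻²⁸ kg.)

p = h/λ = 6.626 × 10⁻³⁴ / 2.070 × 10⁻¹¹ = 3.201 × 10⁻²³ kg·m/s.
KE = p²/(2m) = (3.201 × 10⁻²³)² / (2 × 1.884 × 10⁻²⁸) = 2.719 × 10⁻¹⁸ J = 17.0 eV.

KE = 17.0 eV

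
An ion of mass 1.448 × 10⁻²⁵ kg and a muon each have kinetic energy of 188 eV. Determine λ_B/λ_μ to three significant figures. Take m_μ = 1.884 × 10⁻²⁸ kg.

λ_B/λ_μ = 0.0361

At fixed KE, p = √(2mKE) so λ = h/p ∝ 1/√m.
λ_B/λ_μ = √(m_μ/m_B) = √(1.884 × 10⁻²⁸/1.448 × 10⁻²⁵) = √(1.301 × 10⁻³) = 0.0361.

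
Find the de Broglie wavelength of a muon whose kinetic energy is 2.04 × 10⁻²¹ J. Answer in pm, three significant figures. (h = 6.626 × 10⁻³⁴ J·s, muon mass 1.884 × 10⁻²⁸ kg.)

λ = 756 pm

p = √(2mKE) = √(2 × 1.884 × 10⁻²⁸ × 2.040 × 10⁻²¹) = 8.767 × 10⁻²⁵ kg·m/s.
λ = h/p = 6.626 × 10⁻³⁴ / 8.767 × 10⁻²⁵ = 7.56 × 10⁻¹⁰ m = 756 pm.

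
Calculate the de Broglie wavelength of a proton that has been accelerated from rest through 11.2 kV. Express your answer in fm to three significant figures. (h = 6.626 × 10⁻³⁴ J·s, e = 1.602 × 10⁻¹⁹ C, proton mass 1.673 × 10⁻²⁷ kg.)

λ = 270 fm

KE = eV = 1.602 × 10⁻¹⁹ × 1.120 × 10⁴ = 1.794 × 10⁻¹⁵ J.
p = √(2mKE) = √(2 × 1.673 × 10⁻²⁷ × 1.794 × 10⁻¹⁵) = 2.450 × 10⁻²¹ kg·m/s.
λ = h/p = 6.626 × 10⁻³⁴ / 2.450 × 10⁻²¹ = 2.70 × 10⁻¹³ m = 270 fm.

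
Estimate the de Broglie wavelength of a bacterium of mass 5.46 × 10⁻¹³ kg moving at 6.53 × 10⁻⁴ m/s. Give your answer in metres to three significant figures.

p = mv = 5.46 × 10⁻¹³ × 6.53 × 10⁻⁴ = 3.565 × 10⁻¹⁶ kg·m/s.
λ = h/p = 6.626 × 10⁻³⁴ / 3.565 × 10⁻¹⁶ = 1.86 × 10⁻¹⁸ m.

λ = 1.86 × 10⁻¹⁸ m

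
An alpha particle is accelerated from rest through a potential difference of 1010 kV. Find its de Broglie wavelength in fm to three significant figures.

KE = 2eV = 2 × 1.602 × 10⁻¹⁹ × 1.010 × 10⁶ = 3.236 × 10⁻¹³ J.
p = √(2mKE) = √(2 × 6.645 × 10⁻²⁷ × 3.236 × 10⁻¹³) = 6.558 × 10⁻²⁰ kg·m/s.
λ = h/p = 6.626 × 10⁻³⁴ / 6.558 × 10⁻²⁰ = 1.01 × 10⁻¹⁴ m = 10.1 fm.

λ = 10.1 fm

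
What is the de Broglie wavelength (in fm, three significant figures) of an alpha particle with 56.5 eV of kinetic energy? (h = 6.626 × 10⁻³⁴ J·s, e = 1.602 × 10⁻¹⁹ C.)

KE = 56.5 eV = 9.051 × 10⁻¹⁸ J.
p = √(2mKE) = √(2 × 6.645 × 10⁻²⁷ × 9.051 × 10⁻¹⁸) = 3.468 × 10⁻²² kg·m/s.
λ = h/p = 6.626 × 10⁻³⁴ / 3.468 × 10⁻²² = 1.91 × 10⁻¹² m = 1910 fm.

λ = 1910 fm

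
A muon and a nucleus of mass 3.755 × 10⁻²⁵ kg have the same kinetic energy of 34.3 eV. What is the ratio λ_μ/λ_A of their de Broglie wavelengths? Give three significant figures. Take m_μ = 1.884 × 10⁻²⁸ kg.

λ_μ/λ_A = 44.6

At fixed KE, p = √(2mKE) so λ = h/p ∝ 1/√m.
λ_μ/λ_A = √(m_A/m_μ) = √(3.755 × 10⁻²⁵/1.884 × 10⁻²⁸) = √(1993) = 44.6.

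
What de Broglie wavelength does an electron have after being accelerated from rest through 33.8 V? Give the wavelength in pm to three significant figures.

λ = 211 pm

KE = eV = 1.602 × 10⁻¹⁹ × 33.80 = 5.415 × 10⁻¹⁸ J.
p = √(2mKE) = √(2 × 9.109 × 10⁻³¹ × 5.415 × 10⁻¹⁸) = 3.141 × 10⁻²⁴ kg·m/s.
λ = h/p = 6.626 × 10⁻³⁴ / 3.141 × 10⁻²⁴ = 2.11 × 10⁻¹⁰ m = 211 pm.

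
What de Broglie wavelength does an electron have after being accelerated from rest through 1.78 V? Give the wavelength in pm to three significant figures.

KE = eV = 1.602 × 10⁻¹⁹ × 1.780 = 2.852 × 10⁻¹⁹ J.
p = √(2mKE) = √(2 × 9.109 × 10⁻³¹ × 2.852 × 10⁻¹⁹) = 7.208 × 10⁻²⁵ kg·m/s.
λ = h/p = 6.626 × 10⁻³⁴ / 7.208 × 10⁻²⁵ = 9.19 × 10⁻¹⁰ m = 919 pm.

λ = 919 pm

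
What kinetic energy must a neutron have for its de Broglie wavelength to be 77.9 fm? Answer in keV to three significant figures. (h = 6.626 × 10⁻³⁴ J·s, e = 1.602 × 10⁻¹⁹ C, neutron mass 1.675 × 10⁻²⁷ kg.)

KE = 135 keV

p = h/λ = 6.626 × 10⁻³⁴ / 7.790 × 10⁻¹⁴ = 8.506 × 10⁻²¹ kg·m/s.
KE = p²/(2m) = (8.506 × 10⁻²¹)² / (2 × 1.675 × 10⁻²⁷) = 2.160 × 10⁻¹⁴ J = 135 keV.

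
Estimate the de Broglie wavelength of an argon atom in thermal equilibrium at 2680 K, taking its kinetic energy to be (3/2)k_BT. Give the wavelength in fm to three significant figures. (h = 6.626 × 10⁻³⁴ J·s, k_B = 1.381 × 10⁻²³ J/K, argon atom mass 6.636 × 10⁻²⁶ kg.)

λ = 7720 fm

KE = (3/2)k_BT = 1.5 × 1.381 × 10⁻²³ × 2680 = 5.552 × 10⁻²⁰ J.
p = √(2mKE) = √(2 × 6.636 × 10⁻²⁶ × 5.552 × 10⁻²⁰) = 8.584 × 10⁻²³ kg·m/s.
λ = h/p = 7.72 × 10⁻¹² m = 7720 fm.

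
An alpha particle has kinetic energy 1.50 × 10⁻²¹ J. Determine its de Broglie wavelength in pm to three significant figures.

p = √(2mKE) = √(2 × 6.645 × 10⁻²⁷ × 1.500 × 10⁻²¹) = 4.465 × 10⁻²⁴ kg·m/s.
λ = h/p = 6.626 × 10⁻³⁴ / 4.465 × 10⁻²⁴ = 1.48 × 10⁻¹⁰ m = 148 pm.

λ = 148 pm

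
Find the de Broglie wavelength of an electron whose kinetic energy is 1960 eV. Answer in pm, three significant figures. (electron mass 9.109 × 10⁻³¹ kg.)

KE = 1960 eV = 3.140 × 10⁻¹⁶ J.
p = √(2mKE) = √(2 × 9.109 × 10⁻³¹ × 3.140 × 10⁻¹⁶) = 2.392 × 10⁻²³ kg·m/s.
λ = h/p = 6.626 × 10⁻³⁴ / 2.392 × 10⁻²³ = 2.77 × 10⁻¹¹ m = 27.7 pm.

λ = 27.7 pm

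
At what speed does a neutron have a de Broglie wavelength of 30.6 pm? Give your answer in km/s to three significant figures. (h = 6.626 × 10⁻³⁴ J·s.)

p = h/λ = 6.626 × 10⁻³⁴ / 3.060 × 10⁻¹¹ = 2.165 × 10⁻²³ kg·m/s.
v = p/m = 2.165 × 10⁻²³ / 1.675 × 10⁻²⁷ = 1.29 × 10⁴ m/s = 12.9 km/s.

v = 12.9 km/s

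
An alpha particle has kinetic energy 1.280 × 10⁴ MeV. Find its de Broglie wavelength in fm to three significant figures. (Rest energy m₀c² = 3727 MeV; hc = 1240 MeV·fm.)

λ = 0.0770 fm

Total energy E = KE + m₀c² = 1.280 × 10⁴ + 3727 = 16527 MeV.
(pc)² = E² − (m₀c²)² = (16527)² − (3727)² = 2.593 × 10⁸ MeV², so pc = 1.610 × 10⁴ MeV.
λ = hc/(pc) = 1240 MeV·fm / 1.610 × 10⁴ MeV = 0.0770 fm.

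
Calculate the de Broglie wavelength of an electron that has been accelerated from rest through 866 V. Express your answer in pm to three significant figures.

λ = 41.7 pm

KE = eV = 1.602 × 10⁻¹⁹ × 866.0 = 1.387 × 10⁻¹⁶ J.
p = √(2mKE) = √(2 × 9.109 × 10⁻³¹ × 1.387 × 10⁻¹⁶) = 1.590 × 10⁻²³ kg·m/s.
λ = h/p = 6.626 × 10⁻³⁴ / 1.590 × 10⁻²³ = 4.17 × 10⁻¹¹ m = 41.7 pm.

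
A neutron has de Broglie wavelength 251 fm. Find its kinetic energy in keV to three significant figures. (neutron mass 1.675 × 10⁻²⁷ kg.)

KE = 13.0 keV

p = h/λ = 6.626 × 10⁻³⁴ / 2.510 × 10⁻¹³ = 2.640 × 10⁻²¹ kg·m/s.
KE = p²/(2m) = (2.640 × 10⁻²¹)² / (2 × 1.675 × 10⁻²⁷) = 2.080 × 10⁻¹⁵ J = 13.0 keV.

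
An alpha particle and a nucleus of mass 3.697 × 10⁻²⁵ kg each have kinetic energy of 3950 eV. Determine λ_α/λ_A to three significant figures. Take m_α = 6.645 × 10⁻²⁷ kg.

At fixed KE, p = √(2mKE) so λ = h/p ∝ 1/√m.
λ_α/λ_A = √(m_A/m_α) = √(3.697 × 10⁻²⁵/6.645 × 10⁻²⁷) = √(55.64) = 7.46.

λ_α/λ_A = 7.46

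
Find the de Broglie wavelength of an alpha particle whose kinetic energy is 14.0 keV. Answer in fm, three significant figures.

KE = 14.0 keV = 2.243 × 10⁻¹⁵ J.
p = √(2mKE) = √(2 × 6.645 × 10⁻²⁷ × 2.243 × 10⁻¹⁵) = 5.460 × 10⁻²¹ kg·m/s.
λ = h/p = 6.626 × 10⁻³⁴ / 5.460 × 10⁻²¹ = 1.21 × 10⁻¹³ m = 121 fm.

λ = 121 fm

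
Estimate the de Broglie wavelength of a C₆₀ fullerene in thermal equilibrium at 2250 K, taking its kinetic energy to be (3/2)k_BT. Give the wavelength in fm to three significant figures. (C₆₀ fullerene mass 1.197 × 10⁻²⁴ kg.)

KE = (3/2)k_BT = 1.5 × 1.381 × 10⁻²³ × 2250 = 4.661 × 10⁻²⁰ J.
p = √(2mKE) = √(2 × 1.197 × 10⁻²⁴ × 4.661 × 10⁻²⁰) = 3.340 × 10⁻²² kg·m/s.
λ = h/p = 1.98 × 10⁻¹² m = 1980 fm.

λ = 1980 fm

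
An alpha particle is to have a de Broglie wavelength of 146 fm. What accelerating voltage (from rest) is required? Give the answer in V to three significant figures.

p = h/λ = 6.626 × 10⁻³⁴ / 1.460 × 10⁻¹³ = 4.538 × 10⁻²¹ kg·m/s.
KE = p²/(2m) = 1.550 × 10⁻¹⁵ J.
V = KE/2e = 1.550 × 10⁻¹⁵ / (2 × 1.602 × 10⁻¹⁹) = 4840 V.

V = 4840 V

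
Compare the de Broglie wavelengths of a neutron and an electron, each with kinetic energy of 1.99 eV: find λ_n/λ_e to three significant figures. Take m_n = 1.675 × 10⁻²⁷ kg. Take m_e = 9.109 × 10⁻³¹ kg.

λ_n/λ_e = 0.0233

At fixed KE, p = √(2mKE) so λ = h/p ∝ 1/√m.
λ_n/λ_e = √(m_e/m_n) = √(9.109 × 10⁻³¹/1.675 × 10⁻²⁷) = √(5.438 × 10⁻⁴) = 0.0233.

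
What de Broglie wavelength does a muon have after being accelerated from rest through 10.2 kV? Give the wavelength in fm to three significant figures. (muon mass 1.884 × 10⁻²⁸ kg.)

λ = 844 fm

KE = eV = 1.602 × 10⁻¹⁹ × 1.020 × 10⁴ = 1.634 × 10⁻¹⁵ J.
p = √(2mKE) = √(2 × 1.884 × 10⁻²⁸ × 1.634 × 10⁻¹⁵) = 7.847 × 10⁻²² kg·m/s.
λ = h/p = 6.626 × 10⁻³⁴ / 7.847 × 10⁻²² = 8.44 × 10⁻¹³ m = 844 fm.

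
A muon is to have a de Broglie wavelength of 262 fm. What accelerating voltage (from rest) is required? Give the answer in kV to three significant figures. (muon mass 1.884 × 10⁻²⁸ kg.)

V = 106 kV

p = h/λ = 6.626 × 10⁻³⁴ / 2.620 × 10⁻¹³ = 2.529 × 10⁻²¹ kg·m/s.
KE = p²/(2m) = 1.697 × 10⁻¹⁴ J.
V = KE/e = 1.697 × 10⁻¹⁴ / (1.602 × 10⁻¹⁹) = 106 kV.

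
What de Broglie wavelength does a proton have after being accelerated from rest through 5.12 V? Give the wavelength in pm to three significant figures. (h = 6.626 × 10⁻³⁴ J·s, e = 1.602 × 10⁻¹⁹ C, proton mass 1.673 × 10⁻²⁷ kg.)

λ = 12.6 pm

KE = eV = 1.602 × 10⁻¹⁹ × 5.120 = 8.202 × 10⁻¹⁹ J.
p = √(2mKE) = √(2 × 1.673 × 10⁻²⁷ × 8.202 × 10⁻¹⁹) = 5.239 × 10⁻²³ kg·m/s.
λ = h/p = 6.626 × 10⁻³⁴ / 5.239 × 10⁻²³ = 1.26 × 10⁻¹¹ m = 12.6 pm.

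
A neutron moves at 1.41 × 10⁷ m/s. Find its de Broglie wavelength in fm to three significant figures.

λ = 28.1 fm

p = mv = 1.675 × 10⁻²⁷ × 1.41 × 10⁷ = 2.362 × 10⁻²⁰ kg·m/s.
λ = h/p = 6.626 × 10⁻³⁴ / 2.362 × 10⁻²⁰ = 2.81 × 10⁻¹⁴ m = 28.1 fm.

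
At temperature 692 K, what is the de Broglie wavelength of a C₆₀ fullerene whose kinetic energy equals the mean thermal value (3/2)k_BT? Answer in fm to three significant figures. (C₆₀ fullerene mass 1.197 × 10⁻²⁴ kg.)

λ = 3580 fm

KE = (3/2)k_BT = 1.5 × 1.381 × 10⁻²³ × 692 = 1.433 × 10⁻²⁰ J.
p = √(2mKE) = √(2 × 1.197 × 10⁻²⁴ × 1.433 × 10⁻²⁰) = 1.852 × 10⁻²² kg·m/s.
λ = h/p = 3.58 × 10⁻¹² m = 3580 fm.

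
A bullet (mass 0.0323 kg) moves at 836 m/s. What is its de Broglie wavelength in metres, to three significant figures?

λ = 2.45 × 10⁻³⁵ m

p = mv = 0.0323 × 836 = 2.700 × 10¹ kg·m/s.
λ = h/p = 6.626 × 10⁻³⁴ / 2.700 × 10¹ = 2.45 × 10⁻³⁵ m.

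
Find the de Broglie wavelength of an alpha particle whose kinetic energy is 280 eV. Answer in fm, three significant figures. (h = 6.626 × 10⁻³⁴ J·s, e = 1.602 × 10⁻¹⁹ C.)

KE = 280 eV = 4.486 × 10⁻¹⁷ J.
p = √(2mKE) = √(2 × 6.645 × 10⁻²⁷ × 4.486 × 10⁻¹⁷) = 7.721 × 10⁻²² kg·m/s.
λ = h/p = 6.626 × 10⁻³⁴ / 7.721 × 10⁻²² = 8.58 × 10⁻¹³ m = 858 fm.

λ = 858 fm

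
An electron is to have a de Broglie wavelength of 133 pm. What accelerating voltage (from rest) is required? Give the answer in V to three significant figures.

V = 85.0 V

p = h/λ = 6.626 × 10⁻³⁴ / 1.330 × 10⁻¹⁰ = 4.982 × 10⁻²⁴ kg·m/s.
KE = p²/(2m) = 1.362 × 10⁻¹⁷ J.
V = KE/e = 1.362 × 10⁻¹⁷ / (1.602 × 10⁻¹⁹) = 85.0 V.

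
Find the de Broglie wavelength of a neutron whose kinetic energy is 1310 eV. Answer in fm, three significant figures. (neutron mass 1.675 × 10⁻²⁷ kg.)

λ = 790 fm

KE = 1310 eV = 2.099 × 10⁻¹⁶ J.
p = √(2mKE) = √(2 × 1.675 × 10⁻²⁷ × 2.099 × 10⁻¹⁶) = 8.385 × 10⁻²² kg·m/s.
λ = h/p = 6.626 × 10⁻³⁴ / 8.385 × 10⁻²² = 7.90 × 10⁻¹³ m = 790 fm.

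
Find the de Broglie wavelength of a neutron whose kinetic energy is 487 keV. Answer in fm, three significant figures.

KE = 487 keV = 7.802 × 10⁻¹⁴ J.
p = √(2mKE) = √(2 × 1.675 × 10⁻²⁷ × 7.802 × 10⁻¹⁴) = 1.617 × 10⁻²⁰ kg·m/s.
λ = h/p = 6.626 × 10⁻³⁴ / 1.617 × 10⁻²⁰ = 4.10 × 10⁻¹⁴ m = 41.0 fm.

λ = 41.0 fm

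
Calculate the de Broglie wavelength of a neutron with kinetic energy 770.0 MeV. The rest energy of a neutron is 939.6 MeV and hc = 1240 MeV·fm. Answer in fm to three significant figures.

λ = 0.868 fm

Total energy E = KE + m₀c² = 770.0 + 939.6 = 1709.6 MeV.
(pc)² = E² − (m₀c²)² = (1709.6)² − (939.6)² = 2.040 × 10⁶ MeV², so pc = 1428 MeV.
λ = hc/(pc) = 1240 MeV·fm / 1428 MeV = 0.868 fm.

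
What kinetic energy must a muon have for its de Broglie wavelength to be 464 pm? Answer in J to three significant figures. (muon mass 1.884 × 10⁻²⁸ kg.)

KE = 5.41 × 10⁻²¹ J

p = h/λ = 6.626 × 10⁻³⁴ / 4.640 × 10⁻¹⁰ = 1.428 × 10⁻²⁴ kg·m/s.
KE = p²/(2m) = (1.428 × 10⁻²⁴)² / (2 × 1.884 × 10⁻²⁸) = 5.412 × 10⁻²¹ J = 5.41 × 10⁻²¹ J.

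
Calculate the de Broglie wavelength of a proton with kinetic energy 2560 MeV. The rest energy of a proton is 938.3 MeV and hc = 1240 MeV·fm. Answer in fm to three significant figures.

λ = 0.368 fm

Total energy E = KE + m₀c² = 2560 + 938.3 = 3498.3 MeV.
(pc)² = E² − (m₀c²)² = (3498.3)² − (938.3)² = 1.136 × 10⁷ MeV², so pc = 3370 MeV.
λ = hc/(pc) = 1240 MeV·fm / 3370 MeV = 0.368 fm.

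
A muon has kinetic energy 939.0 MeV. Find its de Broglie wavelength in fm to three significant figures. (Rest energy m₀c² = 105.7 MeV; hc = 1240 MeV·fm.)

λ = 1.19 fm

Total energy E = KE + m₀c² = 939.0 + 105.7 = 1044.7 MeV.
(pc)² = E² − (m₀c²)² = (1044.7)² − (105.7)² = 1.080 × 10⁶ MeV², so pc = 1039 MeV.
λ = hc/(pc) = 1240 MeV·fm / 1039 MeV = 1.19 fm.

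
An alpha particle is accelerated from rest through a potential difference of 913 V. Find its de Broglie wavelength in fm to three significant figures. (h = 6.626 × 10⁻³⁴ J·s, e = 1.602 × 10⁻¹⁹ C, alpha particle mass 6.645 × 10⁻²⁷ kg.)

λ = 336 fm

KE = 2eV = 2 × 1.602 × 10⁻¹⁹ × 913.0 = 2.925 × 10⁻¹⁶ J.
p = √(2mKE) = √(2 × 6.645 × 10⁻²⁷ × 2.925 × 10⁻¹⁶) = 1.972 × 10⁻²¹ kg·m/s.
λ = h/p = 6.626 × 10⁻³⁴ / 1.972 × 10⁻²¹ = 3.36 × 10⁻¹³ m = 336 fm.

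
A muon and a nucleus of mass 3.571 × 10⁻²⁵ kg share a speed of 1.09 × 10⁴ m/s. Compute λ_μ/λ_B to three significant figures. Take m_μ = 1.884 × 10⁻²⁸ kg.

At fixed v, p = mv so λ = h/(mv) ∝ 1/m.
λ_μ/λ_B = m_B/m_μ = 3.571 × 10⁻²⁵/1.884 × 10⁻²⁸ = 1900.

λ_μ/λ_B = 1900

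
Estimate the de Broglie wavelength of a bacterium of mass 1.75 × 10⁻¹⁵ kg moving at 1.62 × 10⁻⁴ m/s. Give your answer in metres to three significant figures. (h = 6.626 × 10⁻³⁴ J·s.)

p = mv = 1.75 × 10⁻¹⁵ × 1.62 × 10⁻⁴ = 2.835 × 10⁻¹⁹ kg·m/s.
λ = h/p = 6.626 × 10⁻³⁴ / 2.835 × 10⁻¹⁹ = 2.34 × 10⁻¹⁵ m.

λ = 2.34 × 10⁻¹⁵ m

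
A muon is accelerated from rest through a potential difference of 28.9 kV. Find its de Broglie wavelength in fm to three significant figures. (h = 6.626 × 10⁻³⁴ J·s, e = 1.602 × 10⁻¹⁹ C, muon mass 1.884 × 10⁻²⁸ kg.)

KE = eV = 1.602 × 10⁻¹⁹ × 2.890 × 10⁴ = 4.630 × 10⁻¹⁵ J.
p = √(2mKE) = √(2 × 1.884 × 10⁻²⁸ × 4.630 × 10⁻¹⁵) = 1.321 × 10⁻²¹ kg·m/s.
λ = h/p = 6.626 × 10⁻³⁴ / 1.321 × 10⁻²¹ = 5.02 × 10⁻¹³ m = 502 fm.

λ = 502 fm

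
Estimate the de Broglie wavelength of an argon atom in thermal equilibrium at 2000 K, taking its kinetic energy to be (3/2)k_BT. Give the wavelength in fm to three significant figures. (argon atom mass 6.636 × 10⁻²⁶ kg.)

λ = 8940 fm

KE = (3/2)k_BT = 1.5 × 1.381 × 10⁻²³ × 2000 = 4.143 × 10⁻²⁰ J.
p = √(2mKE) = √(2 × 6.636 × 10⁻²⁶ × 4.143 × 10⁻²⁰) = 7.415 × 10⁻²³ kg·m/s.
λ = h/p = 8.94 × 10⁻¹² m = 8940 fm.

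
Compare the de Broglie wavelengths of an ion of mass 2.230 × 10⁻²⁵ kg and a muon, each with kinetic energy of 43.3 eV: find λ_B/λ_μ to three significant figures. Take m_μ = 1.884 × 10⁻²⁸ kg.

λ_B/λ_μ = 0.0291

At fixed KE, p = √(2mKE) so λ = h/p ∝ 1/√m.
λ_B/λ_μ = √(m_μ/m_B) = √(1.884 × 10⁻²⁸/2.230 × 10⁻²⁵) = √(8.448 × 10⁻⁴) = 0.0291.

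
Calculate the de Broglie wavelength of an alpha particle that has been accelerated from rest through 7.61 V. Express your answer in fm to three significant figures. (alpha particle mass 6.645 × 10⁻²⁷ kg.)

KE = 2eV = 2 × 1.602 × 10⁻¹⁹ × 7.610 = 2.438 × 10⁻¹⁸ J.
p = √(2mKE) = √(2 × 6.645 × 10⁻²⁷ × 2.438 × 10⁻¹⁸) = 1.800 × 10⁻²² kg·m/s.
λ = h/p = 6.626 × 10⁻³⁴ / 1.800 × 10⁻²² = 3.68 × 10⁻¹² m = 3680 fm.

λ = 3680 fm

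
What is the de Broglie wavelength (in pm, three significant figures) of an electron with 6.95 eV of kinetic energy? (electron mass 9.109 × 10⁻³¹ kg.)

λ = 465 pm

KE = 6.95 eV = 1.113 × 10⁻¹⁸ J.
p = √(2mKE) = √(2 × 9.109 × 10⁻³¹ × 1.113 × 10⁻¹⁸) = 1.424 × 10⁻²⁴ kg·m/s.
λ = h/p = 6.626 × 10⁻³⁴ / 1.424 × 10⁻²⁴ = 4.65 × 10⁻¹⁰ m = 465 pm.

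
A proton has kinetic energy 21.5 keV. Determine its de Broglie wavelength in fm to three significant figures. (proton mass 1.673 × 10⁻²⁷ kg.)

λ = 195 fm

KE = 21.5 keV = 3.444 × 10⁻¹⁵ J.
p = √(2mKE) = √(2 × 1.673 × 10⁻²⁷ × 3.444 × 10⁻¹⁵) = 3.395 × 10⁻²¹ kg·m/s.
λ = h/p = 6.626 × 10⁻³⁴ / 3.395 × 10⁻²¹ = 1.95 × 10⁻¹³ m = 195 fm.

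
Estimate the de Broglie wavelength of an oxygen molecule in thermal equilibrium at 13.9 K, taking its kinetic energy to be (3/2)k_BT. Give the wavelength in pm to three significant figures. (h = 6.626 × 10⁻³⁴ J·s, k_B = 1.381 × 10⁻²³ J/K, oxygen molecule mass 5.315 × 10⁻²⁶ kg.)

KE = (3/2)k_BT = 1.5 × 1.381 × 10⁻²³ × 13.9 = 2.879 × 10⁻²² J.
p = √(2mKE) = √(2 × 5.315 × 10⁻²⁶ × 2.879 × 10⁻²²) = 5.532 × 10⁻²⁴ kg·m/s.
λ = h/p = 1.20 × 10⁻¹⁰ m = 120 pm.

λ = 120 pm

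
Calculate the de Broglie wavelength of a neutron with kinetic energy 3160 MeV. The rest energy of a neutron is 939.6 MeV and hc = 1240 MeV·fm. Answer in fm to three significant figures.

λ = 0.311 fm

Total energy E = KE + m₀c² = 3160 + 939.6 = 4099.6 MeV.
(pc)² = E² − (m₀c²)² = (4099.6)² − (939.6)² = 1.592 × 10⁷ MeV², so pc = 3990 MeV.
λ = hc/(pc) = 1240 MeV·fm / 3990 MeV = 0.311 fm.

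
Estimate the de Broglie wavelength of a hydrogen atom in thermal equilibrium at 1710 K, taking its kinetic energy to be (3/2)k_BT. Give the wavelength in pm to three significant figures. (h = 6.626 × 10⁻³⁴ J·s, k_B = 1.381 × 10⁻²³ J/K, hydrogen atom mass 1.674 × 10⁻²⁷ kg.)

λ = 60.8 pm

KE = (3/2)k_BT = 1.5 × 1.381 × 10⁻²³ × 1710 = 3.542 × 10⁻²⁰ J.
p = √(2mKE) = √(2 × 1.674 × 10⁻²⁷ × 3.542 × 10⁻²⁰) = 1.089 × 10⁻²³ kg·m/s.
λ = h/p = 6.08 × 10⁻¹¹ m = 60.8 pm.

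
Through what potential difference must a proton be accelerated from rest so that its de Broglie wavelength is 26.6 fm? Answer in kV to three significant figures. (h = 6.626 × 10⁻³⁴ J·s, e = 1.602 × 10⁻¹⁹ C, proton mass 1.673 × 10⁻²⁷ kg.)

V = 1160 kV

p = h/λ = 6.626 × 10⁻³⁴ / 2.660 × 10⁻¹⁴ = 2.491 × 10⁻²⁰ kg·m/s.
KE = p²/(2m) = 1.854 × 10⁻¹³ J.
V = KE/e = 1.854 × 10⁻¹³ / (1.602 × 10⁻¹⁹) = 1160 kV.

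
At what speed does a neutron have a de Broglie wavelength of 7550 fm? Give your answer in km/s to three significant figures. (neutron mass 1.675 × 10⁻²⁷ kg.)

v = 52.4 km/s

p = h/λ = 6.626 × 10⁻³⁴ / 7.550 × 10⁻¹² = 8.776 × 10⁻²³ kg·m/s.
v = p/m = 8.776 × 10⁻²³ / 1.675 × 10⁻²⁷ = 5.24 × 10⁴ m/s = 52.4 km/s.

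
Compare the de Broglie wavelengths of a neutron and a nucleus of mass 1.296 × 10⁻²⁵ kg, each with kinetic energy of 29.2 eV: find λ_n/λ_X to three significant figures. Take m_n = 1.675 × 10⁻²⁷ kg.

At fixed KE, p = √(2mKE) so λ = h/p ∝ 1/√m.
λ_n/λ_X = √(m_X/m_n) = √(1.296 × 10⁻²⁵/1.675 × 10⁻²⁷) = √(77.37) = 8.80.

λ_n/λ_X = 8.80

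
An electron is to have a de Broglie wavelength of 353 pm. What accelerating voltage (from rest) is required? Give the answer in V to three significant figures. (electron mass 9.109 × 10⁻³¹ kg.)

V = 12.1 V

p = h/λ = 6.626 × 10⁻³⁴ / 3.530 × 10⁻¹⁰ = 1.877 × 10⁻²⁴ kg·m/s.
KE = p²/(2m) = 1.934 × 10⁻¹⁸ J.
V = KE/e = 1.934 × 10⁻¹⁸ / (1.602 × 10⁻¹⁹) = 12.1 V.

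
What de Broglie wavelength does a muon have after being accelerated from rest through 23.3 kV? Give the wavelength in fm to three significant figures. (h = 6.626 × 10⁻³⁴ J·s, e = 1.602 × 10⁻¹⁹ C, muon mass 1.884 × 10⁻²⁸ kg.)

λ = 559 fm

KE = eV = 1.602 × 10⁻¹⁹ × 2.330 × 10⁴ = 3.733 × 10⁻¹⁵ J.
p = √(2mKE) = √(2 × 1.884 × 10⁻²⁸ × 3.733 × 10⁻¹⁵) = 1.186 × 10⁻²¹ kg·m/s.
λ = h/p = 6.626 × 10⁻³⁴ / 1.186 × 10⁻²¹ = 5.59 × 10⁻¹³ m = 559 fm.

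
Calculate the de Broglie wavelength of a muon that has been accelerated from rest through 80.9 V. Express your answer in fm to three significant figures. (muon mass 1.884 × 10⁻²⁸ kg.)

λ = 9480 fm

KE = eV = 1.602 × 10⁻¹⁹ × 80.90 = 1.296 × 10⁻¹⁷ J.
p = √(2mKE) = √(2 × 1.884 × 10⁻²⁸ × 1.296 × 10⁻¹⁷) = 6.988 × 10⁻²³ kg·m/s.
λ = h/p = 6.626 × 10⁻³⁴ / 6.988 × 10⁻²³ = 9.48 × 10⁻¹² m = 9480 fm.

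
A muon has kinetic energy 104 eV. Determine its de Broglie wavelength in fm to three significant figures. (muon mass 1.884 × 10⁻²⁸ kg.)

KE = 104 eV = 1.666 × 10⁻¹⁷ J.
p = √(2mKE) = √(2 × 1.884 × 10⁻²⁸ × 1.666 × 10⁻¹⁷) = 7.923 × 10⁻²³ kg·m/s.
λ = h/p = 6.626 × 10⁻³⁴ / 7.923 × 10⁻²³ = 8.36 × 10⁻¹² m = 8360 fm.

λ = 8360 fm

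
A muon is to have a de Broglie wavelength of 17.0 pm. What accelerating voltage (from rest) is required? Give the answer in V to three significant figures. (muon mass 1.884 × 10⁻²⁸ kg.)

p = h/λ = 6.626 × 10⁻³⁴ / 1.700 × 10⁻¹¹ = 3.898 × 10⁻²³ kg·m/s.
KE = p²/(2m) = 4.032 × 10⁻¹⁸ J.
V = KE/e = 4.032 × 10⁻¹⁸ / (1.602 × 10⁻¹⁹) = 25.2 V.

V = 25.2 V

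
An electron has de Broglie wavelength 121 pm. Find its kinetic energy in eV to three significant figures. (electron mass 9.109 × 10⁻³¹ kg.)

p = h/λ = 6.626 × 10⁻³⁴ / 1.210 × 10⁻¹⁰ = 5.476 × 10⁻²⁴ kg·m/s.
KE = p²/(2m) = (5.476 × 10⁻²⁴)² / (2 × 9.109 × 10⁻³¹) = 1.646 × 10⁻¹⁷ J = 103 eV.

KE = 103 eV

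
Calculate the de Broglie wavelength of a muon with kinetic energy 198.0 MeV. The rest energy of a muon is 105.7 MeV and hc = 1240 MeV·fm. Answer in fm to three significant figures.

λ = 4.36 fm

Total energy E = KE + m₀c² = 198.0 + 105.7 = 303.7 MeV.
(pc)² = E² − (m₀c²)² = (303.7)² − (105.7)² = 8.106 × 10⁴ MeV², so pc = 284.7 MeV.
λ = hc/(pc) = 1240 MeV·fm / 284.7 MeV = 4.36 fm.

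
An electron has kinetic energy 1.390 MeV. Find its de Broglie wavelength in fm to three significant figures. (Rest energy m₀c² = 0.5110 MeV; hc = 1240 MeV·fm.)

Total energy E = KE + m₀c² = 1.390 + 0.5110 = 1.9010 MeV.
(pc)² = E² − (m₀c²)² = (1.9010)² − (0.5110)² = 3.353 MeV², so pc = 1.831 MeV.
λ = hc/(pc) = 1240 MeV·fm / 1.831 MeV = 677 fm.

λ = 677 fm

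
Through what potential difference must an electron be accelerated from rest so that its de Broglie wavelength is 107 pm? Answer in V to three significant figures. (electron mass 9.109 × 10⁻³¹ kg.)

p = h/λ = 6.626 × 10⁻³⁴ / 1.070 × 10⁻¹⁰ = 6.193 × 10⁻²⁴ kg·m/s.
KE = p²/(2m) = 2.105 × 10⁻¹⁷ J.
V = KE/e = 2.105 × 10⁻¹⁷ / (1.602 × 10⁻¹⁹) = 131 V.

V = 131 V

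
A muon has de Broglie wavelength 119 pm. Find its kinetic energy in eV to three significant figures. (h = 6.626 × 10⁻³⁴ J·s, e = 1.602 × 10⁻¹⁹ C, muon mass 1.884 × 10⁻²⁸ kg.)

KE = 0.514 eV

p = h/λ = 6.626 × 10⁻³⁴ / 1.190 × 10⁻¹⁰ = 5.568 × 10⁻²⁴ kg·m/s.
KE = p²/(2m) = (5.568 × 10⁻²⁴)² / (2 × 1.884 × 10⁻²⁸) = 8.228 × 10⁻²⁰ J = 0.514 eV.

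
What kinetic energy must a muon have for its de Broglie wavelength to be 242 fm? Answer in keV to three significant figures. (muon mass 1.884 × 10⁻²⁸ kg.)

p = h/λ = 6.626 × 10⁻³⁴ / 2.420 × 10⁻¹³ = 2.738 × 10⁻²¹ kg·m/s.
KE = p²/(2m) = (2.738 × 10⁻²¹)² / (2 × 1.884 × 10⁻²⁸) = 1.990 × 10⁻¹⁴ J = 124 keV.

KE = 124 keV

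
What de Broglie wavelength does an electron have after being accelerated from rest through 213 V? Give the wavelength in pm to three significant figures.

KE = eV = 1.602 × 10⁻¹⁹ × 213.0 = 3.412 × 10⁻¹⁷ J.
p = √(2mKE) = √(2 × 9.109 × 10⁻³¹ × 3.412 × 10⁻¹⁷) = 7.884 × 10⁻²⁴ kg·m/s.
λ = h/p = 6.626 × 10⁻³⁴ / 7.884 × 10⁻²⁴ = 8.40 × 10⁻¹¹ m = 84.0 pm.

λ = 84.0 pm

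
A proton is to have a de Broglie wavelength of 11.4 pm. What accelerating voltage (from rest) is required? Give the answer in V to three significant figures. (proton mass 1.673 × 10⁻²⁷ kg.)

V = 6.30 V

p = h/λ = 6.626 × 10⁻³⁴ / 1.140 × 10⁻¹¹ = 5.812 × 10⁻²³ kg·m/s.
KE = p²/(2m) = 1.010 × 10⁻¹⁸ J.
V = KE/e = 1.010 × 10⁻¹⁸ / (1.602 × 10⁻¹⁹) = 6.30 V.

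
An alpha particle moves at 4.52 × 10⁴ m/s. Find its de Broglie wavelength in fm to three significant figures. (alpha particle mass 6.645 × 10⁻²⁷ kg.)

λ = 2210 fm

p = mv = 6.645 × 10⁻²⁷ × 4.52 × 10⁴ = 3.004 × 10⁻²² kg·m/s.
λ = h/p = 6.626 × 10⁻³⁴ / 3.004 × 10⁻²² = 2.21 × 10⁻¹² m = 2210 fm.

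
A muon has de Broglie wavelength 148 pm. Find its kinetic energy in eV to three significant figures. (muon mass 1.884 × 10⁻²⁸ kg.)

p = h/λ = 6.626 × 10⁻³⁴ / 1.480 × 10⁻¹⁰ = 4.477 × 10⁻²⁴ kg·m/s.
KE = p²/(2m) = (4.477 × 10⁻²⁴)² / (2 × 1.884 × 10⁻²⁸) = 5.319 × 10⁻²⁰ J = 0.332 eV.

KE = 0.332 eV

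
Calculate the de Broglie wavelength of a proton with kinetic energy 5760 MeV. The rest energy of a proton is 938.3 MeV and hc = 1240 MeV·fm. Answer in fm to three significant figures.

λ = 0.187 fm

Total energy E = KE + m₀c² = 5760 + 938.3 = 6698.3 MeV.
(pc)² = E² − (m₀c²)² = (6698.3)² − (938.3)² = 4.399 × 10⁷ MeV², so pc = 6632 MeV.
λ = hc/(pc) = 1240 MeV·fm / 6632 MeV = 0.187 fm.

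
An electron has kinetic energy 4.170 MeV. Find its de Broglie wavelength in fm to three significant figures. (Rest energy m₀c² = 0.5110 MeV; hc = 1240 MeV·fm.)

λ = 266 fm

Total energy E = KE + m₀c² = 4.170 + 0.5110 = 4.6810 MeV.
(pc)² = E² − (m₀c²)² = (4.6810)² − (0.5110)² = 21.65 MeV², so pc = 4.653 MeV.
λ = hc/(pc) = 1240 MeV·fm / 4.653 MeV = 266 fm.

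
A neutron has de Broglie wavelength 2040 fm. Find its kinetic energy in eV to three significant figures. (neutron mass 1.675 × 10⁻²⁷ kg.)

KE = 197 eV

p = h/λ = 6.626 × 10⁻³⁴ / 2.040 × 10⁻¹² = 3.248 × 10⁻²² kg·m/s.
KE = p²/(2m) = (3.248 × 10⁻²²)² / (2 × 1.675 × 10⁻²⁷) = 3.149 × 10⁻¹⁷ J = 197 eV.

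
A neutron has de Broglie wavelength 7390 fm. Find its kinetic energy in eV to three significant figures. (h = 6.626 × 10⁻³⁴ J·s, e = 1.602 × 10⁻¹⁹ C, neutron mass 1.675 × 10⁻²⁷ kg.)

p = h/λ = 6.626 × 10⁻³⁴ / 7.390 × 10⁻¹² = 8.966 × 10⁻²³ kg·m/s.
KE = p²/(2m) = (8.966 × 10⁻²³)² / (2 × 1.675 × 10⁻²⁷) = 2.400 × 10⁻¹⁸ J = 15.0 eV.

KE = 15.0 eV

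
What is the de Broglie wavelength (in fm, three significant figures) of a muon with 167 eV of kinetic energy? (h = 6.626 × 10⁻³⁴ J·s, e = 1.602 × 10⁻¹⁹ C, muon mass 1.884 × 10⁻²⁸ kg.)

KE = 167 eV = 2.675 × 10⁻¹⁷ J.
p = √(2mKE) = √(2 × 1.884 × 10⁻²⁸ × 2.675 × 10⁻¹⁷) = 1.004 × 10⁻²² kg·m/s.
λ = h/p = 6.626 × 10⁻³⁴ / 1.004 × 10⁻²² = 6.60 × 10⁻¹² m = 6600 fm.

λ = 6600 fm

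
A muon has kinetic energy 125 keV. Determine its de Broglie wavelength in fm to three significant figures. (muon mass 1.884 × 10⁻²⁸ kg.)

λ = 241 fm

KE = 125 keV = 2.003 × 10⁻¹⁴ J.
p = √(2mKE) = √(2 × 1.884 × 10⁻²⁸ × 2.003 × 10⁻¹⁴) = 2.747 × 10⁻²¹ kg·m/s.
λ = h/p = 6.626 × 10⁻³⁴ / 2.747 × 10⁻²¹ = 2.41 × 10⁻¹³ m = 241 fm.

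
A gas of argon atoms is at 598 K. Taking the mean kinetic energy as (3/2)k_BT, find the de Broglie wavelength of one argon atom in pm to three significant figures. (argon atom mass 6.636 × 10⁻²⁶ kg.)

KE = (3/2)k_BT = 1.5 × 1.381 × 10⁻²³ × 598 = 1.239 × 10⁻²⁰ J.
p = √(2mKE) = √(2 × 6.636 × 10⁻²⁶ × 1.239 × 10⁻²⁰) = 4.055 × 10⁻²³ kg·m/s.
λ = h/p = 1.63 × 10⁻¹¹ m = 16.3 pm.

λ = 16.3 pm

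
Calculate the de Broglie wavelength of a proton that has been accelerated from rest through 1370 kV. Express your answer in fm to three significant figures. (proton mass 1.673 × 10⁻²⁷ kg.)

KE = eV = 1.602 × 10⁻¹⁹ × 1.370 × 10⁶ = 2.195 × 10⁻¹³ J.
p = √(2mKE) = √(2 × 1.673 × 10⁻²⁷ × 2.195 × 10⁻¹³) = 2.710 × 10⁻²⁰ kg·m/s.
λ = h/p = 6.626 × 10⁻³⁴ / 2.710 × 10⁻²⁰ = 2.45 × 10⁻¹⁴ m = 24.5 fm.

λ = 24.5 fm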